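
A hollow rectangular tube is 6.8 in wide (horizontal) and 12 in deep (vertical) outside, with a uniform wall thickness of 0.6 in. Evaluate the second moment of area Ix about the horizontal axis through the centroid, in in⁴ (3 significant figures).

Treat the section as a set of non-overlapping primitives; coordinates are from the bounding-box lower-left.
Outer rectangle: 6.8 × 12, A = 81.6 in², y = 6 in, Ī = 979.2 in⁴.
Inner void (subtracted): 5.6 × 10.8, A = 60.48 in², y = 6 in, Ī = 587.87 in⁴.
By symmetry the centroid is at mid-height, ȳ = 6 in.
All pieces are centred on the horizontal axis through the centroid, so I = ΣĪ (holes subtracted) = 391.33 in⁴.

Ix ≈ 391 in⁴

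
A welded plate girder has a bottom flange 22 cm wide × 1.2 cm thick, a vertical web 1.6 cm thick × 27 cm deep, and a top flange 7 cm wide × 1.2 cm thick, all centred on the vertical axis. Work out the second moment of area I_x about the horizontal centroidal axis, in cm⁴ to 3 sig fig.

Treat the section as a set of non-overlapping primitives; coordinates are from the bounding-box lower-left.
Bottom plate: 22 × 1.2, A = 26.4 cm², y = 0.6 cm, Ī = 3.168 cm⁴.
Web plate: 1.6 × 27, A = 43.2 cm², y = 14.7 cm, Ī = 2624.4 cm⁴.
Top plate: 7 × 1.2, A = 8.4 cm², y = 28.8 cm, Ī = 1.008 cm⁴.
Centroid: ȳ = ΣA·y / ΣA = 11.446 cm.
Transfer each piece to the horizontal centroidal axis using Ī + A·d² with d = y − 11.446:
  bottom plate: d = -10.846 cm → contributes +3108.8 cm⁴
  web plate: d = 3.2538 cm → contributes +3081.8 cm⁴
  top plate: d = 17.354 cm → contributes +2530.7 cm⁴
Total I = 8721.3 cm⁴.

I_x ≈ 8720 cm⁴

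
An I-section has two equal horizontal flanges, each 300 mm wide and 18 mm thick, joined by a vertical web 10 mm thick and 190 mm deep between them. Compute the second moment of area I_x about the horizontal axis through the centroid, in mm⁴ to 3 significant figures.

I_x ≈ 1.23 × 10⁸ mm⁴

Split into non-overlapping primitives; take the origin at the lower-left of the bounding box.
Bottom flange: 300 × 18, A = 5 400 mm², y = 9 mm, Ī = 145 800 mm⁴.
Web: 10 × 190, A = 1 900 mm², y = 113 mm, Ī = 5 715 833 mm⁴.
Top flange: 300 × 18, A = 5 400 mm², y = 217 mm, Ī = 145 800 mm⁴.
By symmetry the centroid is at mid-height, ȳ = 113 mm.
Transfer each piece to the horizontal axis through the centroid using Ī + A·d² with d = y − 113:
  bottom flange: d = -104 mm → contributes +58 552 200 mm⁴
  web: d = 0 mm → contributes +5 715 833 mm⁴
  top flange: d = 104 mm → contributes +58 552 200 mm⁴
Total I = 122 820 233 mm⁴.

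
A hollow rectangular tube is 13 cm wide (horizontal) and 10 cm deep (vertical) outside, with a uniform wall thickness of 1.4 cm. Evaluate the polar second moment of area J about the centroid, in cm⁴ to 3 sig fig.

Treat the section as a set of non-overlapping primitives; coordinates are from the bounding-box lower-left.
Outer rectangle: 13 × 10, A = 130 cm², y = 5 cm, Ī = 1083.3 cm⁴.
Inner void (subtracted): 10.2 × 7.2, A = 73.44 cm², y = 5 cm, Ī = 317.26 cm⁴.
By symmetry the centroid is at mid-height, ȳ = 5 cm.
All pieces are centred on the centroidal x-axis, so I = ΣĪ (holes subtracted) = 766.07 cm⁴.
Repeating about the centroidal y-axis gives I_y = 1194.1 cm⁴.
Polar second moment: J = I_x + I_y = 1960.2 cm⁴.

J ≈ 1960 cm⁴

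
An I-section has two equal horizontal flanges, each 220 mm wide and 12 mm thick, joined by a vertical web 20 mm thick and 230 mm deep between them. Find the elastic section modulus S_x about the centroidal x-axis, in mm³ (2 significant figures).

S_x ≈ 7.7 × 10⁵ mm³

Break the section into simple shapes (no overlaps), measuring from the bottom-left corner of the bounding box.
Bottom flange: 220 × 12, A = 2 640 mm², y = 6 mm, Ī = 31 680 mm⁴.
Web: 20 × 230, A = 4 600 mm², y = 127 mm, Ī = 20 278 333 mm⁴.
Top flange: 220 × 12, A = 2 640 mm², y = 248 mm, Ī = 31 680 mm⁴.
By symmetry the centroid is at mid-height, ȳ = 127 mm.
Transfer each piece to the centroidal x-axis using Ī + A·d² with d = y − 127:
  bottom flange: d = -121 mm → contributes +38 683 920 mm⁴
  web: d = 0 mm → contributes +20 278 333 mm⁴
  top flange: d = 121 mm → contributes +38 683 920 mm⁴
Total I = 97 646 173 mm⁴.
Extreme fibre distance c = 127 mm; S = I/c = 768 868 mm³.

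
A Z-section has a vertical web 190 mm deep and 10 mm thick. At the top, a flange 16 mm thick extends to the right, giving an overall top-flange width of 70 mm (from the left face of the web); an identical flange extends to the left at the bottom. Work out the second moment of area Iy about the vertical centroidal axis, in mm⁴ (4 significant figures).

Treat the section as a set of non-overlapping primitives; coordinates are from the bounding-box lower-left.
Web: 10 × 190, A = 1 900 mm², x = 65 mm, Ī = 15833.3 mm⁴.
Top flange (beyond web): 60 × 16, A = 960 mm², x = 100 mm, Ī = 288 000 mm⁴.
Bottom flange (beyond web): 60 × 16, A = 960 mm², x = 30 mm, Ī = 288 000 mm⁴.
Centroid: x̄ = ΣA·x / ΣA = 65 mm.
Transfer each piece to the vertical centroidal axis using Ī + A·d² with d = x − 65:
  web: d = 0 mm → contributes +15833.3 mm⁴
  top flange (beyond web): d = 35 mm → contributes +1 464 000 mm⁴
  bottom flange (beyond web): d = -35 mm → contributes +1 464 000 mm⁴
Total I = 2 943 833 mm⁴.

Iy ≈ 2.944 × 10⁶ mm⁴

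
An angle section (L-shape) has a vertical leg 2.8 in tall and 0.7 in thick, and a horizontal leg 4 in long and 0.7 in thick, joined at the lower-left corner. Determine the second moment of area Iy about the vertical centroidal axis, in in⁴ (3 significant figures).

Iy ≈ 6.42 in⁴

Decompose the section into non-overlapping parts with the origin at the bottom-left of its bounding rectangle.
Vertical leg: 0.7 × 2.8, A = 1.96 in², x = 0.35 in, Ī = 0.080033 in⁴.
Horizontal leg (remainder): 3.3 × 0.7, A = 2.31 in², x = 2.35 in, Ī = 2.0963 in⁴.
Centroid: x̄ = ΣA·x / ΣA = 1.432 in.
Transfer each piece to the vertical centroidal axis using Ī + A·d² with d = x − 1.432:
  vertical leg: d = -1.082 in → contributes +2.3745 in⁴
  horizontal leg (remainder): d = 0.91803 in → contributes +4.0432 in⁴
Total I = 6.4177 in⁴.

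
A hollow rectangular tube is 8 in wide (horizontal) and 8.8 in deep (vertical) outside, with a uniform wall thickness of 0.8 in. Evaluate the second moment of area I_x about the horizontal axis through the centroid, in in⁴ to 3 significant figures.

Treat the section as a set of non-overlapping primitives; coordinates are from the bounding-box lower-left.
Outer rectangle: 8 × 8.8, A = 70.4 in², y = 4.4 in, Ī = 454.31 in⁴.
Inner void (subtracted): 6.4 × 7.2, A = 46.08 in², y = 4.4 in, Ī = 199.07 in⁴.
By symmetry the centroid is at mid-height, ȳ = 4.4 in.
All pieces are centred on the horizontal axis through the centroid, so I = ΣĪ (holes subtracted) = 255.25 in⁴.

I_x ≈ 255 in⁴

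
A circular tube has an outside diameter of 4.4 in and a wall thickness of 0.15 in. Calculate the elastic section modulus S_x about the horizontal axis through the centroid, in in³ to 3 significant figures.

Split into non-overlapping primitives; take the origin at the lower-left of the bounding box.
Outer circle: ⌀4.4, A = 15.205 in², y = 2.2 in, Ī = 18.398 in⁴.
Bore (subtracted): ⌀4.1, A = 13.203 in², y = 2.2 in, Ī = 13.871 in⁴.
By symmetry the centroid is at mid-height, ȳ = 2.2 in.
All pieces are centred on the horizontal axis through the centroid, so I = ΣĪ (holes subtracted) = 4.5275 in⁴.
Extreme fibre distance c = 2.2 in; S = I/c = 2.058 in³.

S_x ≈ 2.06 in³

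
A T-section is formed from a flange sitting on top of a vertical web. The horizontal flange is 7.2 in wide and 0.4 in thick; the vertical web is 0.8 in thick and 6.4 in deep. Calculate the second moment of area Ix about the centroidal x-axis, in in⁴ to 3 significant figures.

Decompose the section into non-overlapping parts with the origin at the bottom-left of its bounding rectangle.
Flange: 7.2 × 0.4, A = 2.88 in², y = 6.6 in, Ī = 0.0384 in⁴.
Web: 0.8 × 6.4, A = 5.12 in², y = 3.2 in, Ī = 17.476 in⁴.
Centroid: ȳ = ΣA·y / ΣA = 4.424 in.
Transfer each piece to the centroidal x-axis using Ī + A·d² with d = y − 4.424:
  flange: d = 2.176 in → contributes +13.675 in⁴
  web: d = -1.224 in → contributes +25.147 in⁴
Total I = 38.822 in⁴.

Ix ≈ 38.8 in⁴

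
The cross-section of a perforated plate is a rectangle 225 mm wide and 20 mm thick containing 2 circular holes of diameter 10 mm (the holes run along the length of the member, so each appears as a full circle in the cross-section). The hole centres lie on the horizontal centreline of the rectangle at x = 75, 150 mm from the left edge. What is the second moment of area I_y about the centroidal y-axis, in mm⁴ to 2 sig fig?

Break the section into simple shapes (no overlaps), measuring from the bottom-left corner of the bounding box.
Plate: 225 × 20, A = 4 500 mm², x = 112.5 mm, Ī = 18 984 375 mm⁴.
Hole 1 (subtracted): ⌀10, A = 78.54 mm², x = 75 mm, Ī = 490.9 mm⁴.
Hole 2 (subtracted): ⌀10, A = 78.54 mm², x = 150 mm, Ī = 490.9 mm⁴.
By symmetry the centroid is at mid-width, x̄ = 112.5 mm.
Transfer each piece to the centroidal y-axis using Ī + A·d² with d = x − 112.5:
  plate: d = 0 mm → contributes +18 984 375 mm⁴
  hole 1: d = -37.5 mm → contributes −110 937 mm⁴
  hole 2: d = 37.5 mm → contributes −110 937 mm⁴
Total I = 18 762 500 mm⁴.

I_y ≈ 1.9 × 10⁷ mm⁴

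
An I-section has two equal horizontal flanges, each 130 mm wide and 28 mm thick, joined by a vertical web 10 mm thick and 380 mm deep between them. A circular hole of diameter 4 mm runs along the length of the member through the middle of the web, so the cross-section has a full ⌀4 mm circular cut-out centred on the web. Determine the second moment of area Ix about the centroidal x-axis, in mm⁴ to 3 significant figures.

Ix ≈ 3.49 × 10⁸ mm⁴

Treat the section as a set of non-overlapping primitives; coordinates are from the bounding-box lower-left.
Bottom flange: 130 × 28, A = 3 640 mm², y = 14 mm, Ī = 237 813 mm⁴.
Web: 10 × 380, A = 3 800 mm², y = 218 mm, Ī = 45 726 667 mm⁴.
Top flange: 130 × 28, A = 3 640 mm², y = 422 mm, Ī = 237 813 mm⁴.
Hole (subtracted): ⌀4, A = 12.566 mm², y = 218 mm, Ī = 12.566 mm⁴.
By symmetry the centroid is at mid-height, ȳ = 218 mm.
Transfer each piece to the centroidal x-axis using Ī + A·d² with d = y − 218:
  bottom flange: d = -204 mm → contributes +151 720 053 mm⁴
  web: d = 0 mm → contributes +45 726 667 mm⁴
  top flange: d = 204 mm → contributes +151 720 053 mm⁴
  hole: d = 0 mm → contributes −12.566 mm⁴
Total I = 349 166 761 mm⁴.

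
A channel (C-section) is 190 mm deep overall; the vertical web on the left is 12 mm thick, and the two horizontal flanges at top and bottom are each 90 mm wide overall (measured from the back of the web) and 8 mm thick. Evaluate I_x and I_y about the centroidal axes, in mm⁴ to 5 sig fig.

Treat the section as a set of non-overlapping primitives; coordinates are from the bounding-box lower-left.
Web: 12 × 190, A = 2 280 mm², y = 95 mm, Ī = 6 859 000 mm⁴.
Top flange (beyond web): 78 × 8, A = 624 mm², y = 186 mm, Ī = 3 328 mm⁴.
Bottom flange (beyond web): 78 × 8, A = 624 mm², y = 4 mm, Ī = 3 328 mm⁴.
By symmetry the centroid is at mid-height, ȳ = 95 mm.
Transfer each piece to the centroidal x-axis using Ī + A·d² with d = y − 95:
  web: d = 0 mm → contributes +6 859 000 mm⁴
  top flange (beyond web): d = 91 mm → contributes +5 170 672 mm⁴
  bottom flange (beyond web): d = -91 mm → contributes +5 170 672 mm⁴
Total I = 17 200 344 mm⁴.
For the y-axis: x̄ = 21.91837 mm.
Repeating about the centroidal y-axis gives I_y = 2 293 320 mm⁴.

I_x ≈ 1.7200 × 10⁷ mm⁴, I_y ≈ 2.2933 × 10⁶ mm⁴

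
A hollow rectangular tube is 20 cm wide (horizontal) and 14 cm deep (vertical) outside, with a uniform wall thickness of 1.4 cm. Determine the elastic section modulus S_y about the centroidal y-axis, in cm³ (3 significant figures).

S_y ≈ 458 cm³

Break the section into simple shapes (no overlaps), measuring from the bottom-left corner of the bounding box.
Outer rectangle: 20 × 14, A = 280 cm², x = 10 cm, Ī = 9333.3 cm⁴.
Inner void (subtracted): 17.2 × 11.2, A = 192.64 cm², x = 10 cm, Ī = 4749.2 cm⁴.
By symmetry the centroid is at mid-width, x̄ = 10 cm.
All pieces are centred on the centroidal y-axis, so I = ΣĪ (holes subtracted) = 4584.1 cm⁴.
Extreme fibre distance c = 10 cm; S = I/c = 458.41 cm³.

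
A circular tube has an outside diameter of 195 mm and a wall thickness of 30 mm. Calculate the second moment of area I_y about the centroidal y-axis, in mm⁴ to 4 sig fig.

Split into non-overlapping primitives; take the origin at the lower-left of the bounding box.
Outer circle: ⌀195, A = 29864.8 mm², x = 97.5 mm, Ī = 70 975 481 mm⁴.
Bore (subtracted): ⌀135, A = 14313.9 mm², x = 97.5 mm, Ī = 16 304 406 mm⁴.
By symmetry the centroid is at mid-width, x̄ = 97.5 mm.
All pieces are centred on the centroidal y-axis, so I = ΣĪ (holes subtracted) = 54 671 075 mm⁴.

I_y ≈ 5.467 × 10⁷ mm⁴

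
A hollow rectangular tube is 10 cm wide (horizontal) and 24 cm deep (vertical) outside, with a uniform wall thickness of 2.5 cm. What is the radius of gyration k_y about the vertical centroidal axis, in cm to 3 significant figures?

Decompose the section into non-overlapping parts with the origin at the bottom-left of its bounding rectangle.
Outer rectangle: 10 × 24, A = 240 cm², x = 5 cm, Ī = 2 000 cm⁴.
Inner void (subtracted): 5 × 19, A = 95 cm², x = 5 cm, Ī = 197.92 cm⁴.
By symmetry the centroid is at mid-width, x̄ = 5 cm.
All pieces are centred on the vertical centroidal axis, so I = ΣĪ (holes subtracted) = 1802.1 cm⁴.
Radius of gyration: k = √(I/A) = √(1802.1 / 145) = 3.5254 cm.

k_y ≈ 3.53 cm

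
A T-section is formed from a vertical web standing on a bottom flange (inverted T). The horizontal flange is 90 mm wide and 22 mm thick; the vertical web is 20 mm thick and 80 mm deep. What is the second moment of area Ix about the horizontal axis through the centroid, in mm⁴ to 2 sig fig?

Break the section into simple shapes (no overlaps), measuring from the bottom-left corner of the bounding box.
Flange: 90 × 22, A = 1 980 mm², y = 11 mm, Ī = 79 860 mm⁴.
Web: 20 × 80, A = 1 600 mm², y = 62 mm, Ī = 853 333 mm⁴.
Centroid: ȳ = ΣA·y / ΣA = 33.79 mm.
Transfer each piece to the horizontal axis through the centroid using Ī + A·d² with d = y − 33.79:
  flange: d = -22.79 mm → contributes +1 108 538 mm⁴
  web: d = 28.21 mm → contributes +2 126 322 mm⁴
Total I = 3 234 860 mm⁴.

Ix ≈ 3.2 × 10⁶ mm⁴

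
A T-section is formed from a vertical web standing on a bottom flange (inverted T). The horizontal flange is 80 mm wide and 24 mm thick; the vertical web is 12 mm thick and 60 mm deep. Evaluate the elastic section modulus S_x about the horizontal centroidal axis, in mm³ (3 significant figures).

Split into non-overlapping primitives; take the origin at the lower-left of the bounding box.
Flange: 80 × 24, A = 1 920 mm², y = 12 mm, Ī = 92 160 mm⁴.
Web: 12 × 60, A = 720 mm², y = 54 mm, Ī = 216 000 mm⁴.
Centroid: ȳ = ΣA·y / ΣA = 23.455 mm.
Transfer each piece to the horizontal centroidal axis using Ī + A·d² with d = y − 23.455:
  flange: d = -11.455 mm → contributes +344 077 mm⁴
  web: d = 30.545 mm → contributes +887 778 mm⁴
Total I = 1 231 855 mm⁴.
Extreme fibre distance c = 60.545 mm; S = I/c = 20 346 mm³.

S_x ≈ 2.03 × 10⁴ mm³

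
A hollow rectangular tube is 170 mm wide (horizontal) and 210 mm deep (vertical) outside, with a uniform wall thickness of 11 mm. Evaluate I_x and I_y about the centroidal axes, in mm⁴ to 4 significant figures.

Decompose the section into non-overlapping parts with the origin at the bottom-left of its bounding rectangle.
Outer rectangle: 170 × 210, A = 35 700 mm², y = 105 mm, Ī = 131 197 500 mm⁴.
Inner void (subtracted): 148 × 188, A = 27 824 mm², y = 105 mm, Ī = 81 950 955 mm⁴.
By symmetry the centroid is at mid-height, ȳ = 105 mm.
All pieces are centred on the centroidal x-axis, so I = ΣĪ (holes subtracted) = 49 246 545 mm⁴.
Repeating about the centroidal y-axis gives I_y = 35 189 425 mm⁴.

I_x ≈ 4.925 × 10⁷ mm⁴, I_y ≈ 3.519 × 10⁷ mm⁴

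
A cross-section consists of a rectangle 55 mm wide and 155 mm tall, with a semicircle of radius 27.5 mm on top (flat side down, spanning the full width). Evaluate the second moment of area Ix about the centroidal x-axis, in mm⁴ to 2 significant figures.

Ix ≈ 2.5 × 10⁷ mm⁴

Split into non-overlapping primitives; take the origin at the lower-left of the bounding box.
Rectangular body: 55 × 155, A = 8 525 mm², y = 77.5 mm, Ī = 17 067 760 mm⁴.
Semicircular cap: semicircle r = 27.5, A = 1 188 mm², y = 166.7 mm, Ī = 62 772 mm⁴.
Centroid: ȳ = ΣA·y / ΣA = 88.41 mm.
Transfer each piece to the centroidal x-axis using Ī + A·d² with d = y − 88.41:
  rectangular body: d = -10.91 mm → contributes +18 081 710 mm⁴
  semicircular cap: d = 78.27 mm → contributes +7 339 324 mm⁴
Total I = 25 421 035 mm⁴.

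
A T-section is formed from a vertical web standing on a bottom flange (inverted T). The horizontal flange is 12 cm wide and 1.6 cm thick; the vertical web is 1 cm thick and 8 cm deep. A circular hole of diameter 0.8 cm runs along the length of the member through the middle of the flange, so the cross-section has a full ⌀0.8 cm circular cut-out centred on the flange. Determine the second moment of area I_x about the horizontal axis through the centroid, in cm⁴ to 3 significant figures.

Split into non-overlapping primitives; take the origin at the lower-left of the bounding box.
Flange: 12 × 1.6, A = 19.2 cm², y = 0.8 cm, Ī = 4.096 cm⁴.
Web: 1 × 8, A = 8 cm², y = 5.6 cm, Ī = 42.667 cm⁴.
Hole (subtracted): ⌀0.8, A = 0.50265 cm², y = 0.8 cm, Ī = 0.020106 cm⁴.
Centroid: ȳ = ΣA·y / ΣA = 2.2383 cm.
Transfer each piece to the horizontal axis through the centroid using Ī + A·d² with d = y − 2.2383:
  flange: d = -1.4383 cm → contributes +43.818 cm⁴
  web: d = 3.3617 cm → contributes +133.07 cm⁴
  hole: d = -1.4383 cm → contributes −1.06 cm⁴
Total I = 175.83 cm⁴.

I_x ≈ 176 cm⁴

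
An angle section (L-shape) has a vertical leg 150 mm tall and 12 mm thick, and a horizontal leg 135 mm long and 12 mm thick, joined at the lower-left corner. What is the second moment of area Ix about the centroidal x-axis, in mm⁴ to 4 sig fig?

Ix ≈ 7.254 × 10⁶ mm⁴

Decompose the section into non-overlapping parts with the origin at the bottom-left of its bounding rectangle.
Vertical leg: 12 × 150, A = 1 800 mm², y = 75 mm, Ī = 3 375 000 mm⁴.
Horizontal leg (remainder): 123 × 12, A = 1 476 mm², y = 6 mm, Ī = 17 712 mm⁴.
Centroid: ȳ = ΣA·y / ΣA = 43.9121 mm.
Transfer each piece to the centroidal x-axis using Ī + A·d² with d = y − 43.9121:
  vertical leg: d = 31.0879 mm → contributes +5 114 625 mm⁴
  horizontal leg (remainder): d = -37.9121 mm → contributes +2 139 206 mm⁴
Total I = 7 253 831 mm⁴.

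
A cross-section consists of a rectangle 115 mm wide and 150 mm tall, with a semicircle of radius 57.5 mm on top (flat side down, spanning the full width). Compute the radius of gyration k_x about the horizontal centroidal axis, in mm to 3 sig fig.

k_x ≈ 57.0 mm

Decompose the section into non-overlapping parts with the origin at the bottom-left of its bounding rectangle.
Rectangular body: 115 × 150, A = 17 250 mm², y = 75 mm, Ī = 32 343 750 mm⁴.
Semicircular cap: semicircle r = 57.5, A = 5193.4 mm², y = 174.4 mm, Ī = 1 199 785 mm⁴.
Centroid: ȳ = ΣA·y / ΣA = 98.002 mm.
Transfer each piece to the horizontal centroidal axis using Ī + A·d² with d = y − 98.002:
  rectangular body: d = -23.002 mm → contributes +41 470 723 mm⁴
  semicircular cap: d = 76.402 mm → contributes +31 514 977 mm⁴
Total I = 72 985 700 mm⁴.
Radius of gyration: k = √(I/A) = √(72 985 700 / 22 443) = 57.026 mm.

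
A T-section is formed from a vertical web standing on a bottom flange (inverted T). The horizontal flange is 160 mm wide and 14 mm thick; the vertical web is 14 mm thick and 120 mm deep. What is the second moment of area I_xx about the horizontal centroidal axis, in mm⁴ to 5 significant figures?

Break the section into simple shapes (no overlaps), measuring from the bottom-left corner of the bounding box.
Flange: 160 × 14, A = 2 240 mm², y = 7 mm, Ī = 36586.67 mm⁴.
Web: 14 × 120, A = 1 680 mm², y = 74 mm, Ī = 2 016 000 mm⁴.
Centroid: ȳ = ΣA·y / ΣA = 35.71429 mm.
Transfer each piece to the horizontal centroidal axis using Ī + A·d² with d = y − 35.71429:
  flange: d = -28.71429 mm → contributes +1 883 490 mm⁴
  web: d = 38.28571 mm → contributes +4 478 537 mm⁴
Total I = 6 362 027 mm⁴.

I_xx ≈ 6.3620 × 10⁶ mm⁴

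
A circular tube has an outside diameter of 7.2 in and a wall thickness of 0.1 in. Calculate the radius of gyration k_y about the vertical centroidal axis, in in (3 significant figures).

Decompose the section into non-overlapping parts with the origin at the bottom-left of its bounding rectangle.
Outer circle: ⌀7.2, A = 40.715 in², x = 3.6 in, Ī = 131.92 in⁴.
Bore (subtracted): ⌀7, A = 38.485 in², x = 3.6 in, Ī = 117.86 in⁴.
By symmetry the centroid is at mid-width, x̄ = 3.6 in.
All pieces are centred on the vertical centroidal axis, so I = ΣĪ (holes subtracted) = 14.058 in⁴.
Radius of gyration: k = √(I/A) = √(14.058 / 2.2305) = 2.5105 in.

k_y ≈ 2.51 in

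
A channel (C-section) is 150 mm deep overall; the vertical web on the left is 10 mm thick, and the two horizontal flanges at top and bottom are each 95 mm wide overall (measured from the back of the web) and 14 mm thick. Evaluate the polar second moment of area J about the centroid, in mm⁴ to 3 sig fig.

Break the section into simple shapes (no overlaps), measuring from the bottom-left corner of the bounding box.
Web: 10 × 150, A = 1 500 mm², y = 75 mm, Ī = 2 812 500 mm⁴.
Top flange (beyond web): 85 × 14, A = 1 190 mm², y = 143 mm, Ī = 19 437 mm⁴.
Bottom flange (beyond web): 85 × 14, A = 1 190 mm², y = 7 mm, Ī = 19 437 mm⁴.
By symmetry the centroid is at mid-height, ȳ = 75 mm.
Transfer each piece to the centroidal x-axis using Ī + A·d² with d = y − 75:
  web: d = 0 mm → contributes +2 812 500 mm⁴
  top flange (beyond web): d = 68 mm → contributes +5 521 997 mm⁴
  bottom flange (beyond web): d = -68 mm → contributes +5 521 997 mm⁴
Total I = 13 856 493 mm⁴.
For the y-axis: x̄ = 34.137 mm.
Repeating about the centroidal y-axis gives I_y = 3 521 441 mm⁴.
Polar second moment: J = I_x + I_y = 17 377 934 mm⁴.

J ≈ 1.74 × 10⁷ mm⁴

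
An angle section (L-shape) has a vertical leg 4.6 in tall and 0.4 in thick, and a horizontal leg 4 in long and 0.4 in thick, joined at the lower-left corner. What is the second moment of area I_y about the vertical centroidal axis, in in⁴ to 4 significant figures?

Split into non-overlapping primitives; take the origin at the lower-left of the bounding box.
Vertical leg: 0.4 × 4.6, A = 1.84 in², x = 0.2 in, Ī = 0.0245333 in⁴.
Horizontal leg (remainder): 3.6 × 0.4, A = 1.44 in², x = 2.2 in, Ī = 1.5552 in⁴.
Centroid: x̄ = ΣA·x / ΣA = 1.07805 in.
Transfer each piece to the vertical centroidal axis using Ī + A·d² with d = x − 1.07805:
  vertical leg: d = -0.878049 in → contributes +1.44312 in⁴
  horizontal leg (remainder): d = 1.12195 in → contributes +3.36784 in⁴
Total I = 4.81095 in⁴.

I_y ≈ 4.811 in⁴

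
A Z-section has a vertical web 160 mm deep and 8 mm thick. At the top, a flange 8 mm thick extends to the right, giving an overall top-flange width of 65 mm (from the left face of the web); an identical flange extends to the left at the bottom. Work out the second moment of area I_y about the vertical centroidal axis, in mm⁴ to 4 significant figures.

I_y ≈ 1.217 × 10⁶ mm⁴

Break the section into simple shapes (no overlaps), measuring from the bottom-left corner of the bounding box.
Web: 8 × 160, A = 1 280 mm², x = 61 mm, Ī = 6826.67 mm⁴.
Top flange (beyond web): 57 × 8, A = 456 mm², x = 93.5 mm, Ī = 123 462 mm⁴.
Bottom flange (beyond web): 57 × 8, A = 456 mm², x = 28.5 mm, Ī = 123 462 mm⁴.
Centroid: x̄ = ΣA·x / ΣA = 61 mm.
Transfer each piece to the vertical centroidal axis using Ī + A·d² with d = x − 61:
  web: d = 0 mm → contributes +6826.67 mm⁴
  top flange (beyond web): d = 32.5 mm → contributes +605 112 mm⁴
  bottom flange (beyond web): d = -32.5 mm → contributes +605 112 mm⁴
Total I = 1 217 051 mm⁴.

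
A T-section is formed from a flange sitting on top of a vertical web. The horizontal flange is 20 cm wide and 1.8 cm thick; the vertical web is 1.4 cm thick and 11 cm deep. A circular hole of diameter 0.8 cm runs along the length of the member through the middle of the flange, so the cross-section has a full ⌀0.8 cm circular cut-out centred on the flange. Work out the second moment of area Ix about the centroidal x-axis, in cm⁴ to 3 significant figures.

Treat the section as a set of non-overlapping primitives; coordinates are from the bounding-box lower-left.
Flange: 20 × 1.8, A = 36 cm², y = 11.9 cm, Ī = 9.72 cm⁴.
Web: 1.4 × 11, A = 15.4 cm², y = 5.5 cm, Ī = 155.28 cm⁴.
Hole (subtracted): ⌀0.8, A = 0.50265 cm², y = 11.9 cm, Ī = 0.020106 cm⁴.
Centroid: ȳ = ΣA·y / ΣA = 9.9636 cm.
Transfer each piece to the centroidal x-axis using Ī + A·d² with d = y − 9.9636:
  flange: d = 1.9364 cm → contributes +144.71 cm⁴
  web: d = -4.4636 cm → contributes +462.1 cm⁴
  hole: d = 1.9364 cm → contributes −1.905 cm⁴
Total I = 604.91 cm⁴.

Ix ≈ 605 cm⁴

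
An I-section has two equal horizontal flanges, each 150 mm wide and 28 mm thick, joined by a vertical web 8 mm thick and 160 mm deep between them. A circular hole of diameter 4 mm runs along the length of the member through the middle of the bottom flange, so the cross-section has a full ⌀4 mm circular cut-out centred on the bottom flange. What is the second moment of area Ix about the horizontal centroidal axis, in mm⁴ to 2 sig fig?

Ix ≈ 7.7 × 10⁷ mm⁴

Break the section into simple shapes (no overlaps), measuring from the bottom-left corner of the bounding box.
Bottom flange: 150 × 28, A = 4 200 mm², y = 14 mm, Ī = 274 400 mm⁴.
Web: 8 × 160, A = 1 280 mm², y = 108 mm, Ī = 2 730 667 mm⁴.
Top flange: 150 × 28, A = 4 200 mm², y = 202 mm, Ī = 274 400 mm⁴.
Hole (subtracted): ⌀4, A = 12.57 mm², y = 14 mm, Ī = 12.57 mm⁴.
Centroid: ȳ = ΣA·y / ΣA = 108.1 mm.
Transfer each piece to the horizontal centroidal axis using Ī + A·d² with d = y − 108.1:
  bottom flange: d = -94.12 mm → contributes +37 482 142 mm⁴
  web: d = -0.1222 mm → contributes +2 730 686 mm⁴
  top flange: d = 93.88 mm → contributes +37 289 184 mm⁴
  hole: d = -94.12 mm → contributes −111 338 mm⁴
Total I = 77 390 673 mm⁴.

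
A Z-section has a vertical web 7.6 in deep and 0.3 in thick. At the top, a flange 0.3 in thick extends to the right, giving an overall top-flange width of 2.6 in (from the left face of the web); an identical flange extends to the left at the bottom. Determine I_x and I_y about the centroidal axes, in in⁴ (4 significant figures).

I_x ≈ 29.37 in⁴, I_y ≈ 2.958 in⁴

Treat the section as a set of non-overlapping primitives; coordinates are from the bounding-box lower-left.
Web: 0.3 × 7.6, A = 2.28 in², y = 3.8 in, Ī = 10.9744 in⁴.
Top flange (beyond web): 2.3 × 0.3, A = 0.69 in², y = 7.45 in, Ī = 0.005175 in⁴.
Bottom flange (beyond web): 2.3 × 0.3, A = 0.69 in², y = 0.15 in, Ī = 0.005175 in⁴.
Centroid: ȳ = ΣA·y / ΣA = 3.8 in.
Transfer each piece to the centroidal x-axis using Ī + A·d² with d = y − 3.8:
  web: d = 0 in → contributes +10.9744 in⁴
  top flange (beyond web): d = 3.65 in → contributes +9.1977 in⁴
  bottom flange (beyond web): d = -3.65 in → contributes +9.1977 in⁴
Total I = 29.3698 in⁴.
For the y-axis: x̄ = 2.45 in.
Repeating about the centroidal y-axis gives I_y = 2.95765 in⁴.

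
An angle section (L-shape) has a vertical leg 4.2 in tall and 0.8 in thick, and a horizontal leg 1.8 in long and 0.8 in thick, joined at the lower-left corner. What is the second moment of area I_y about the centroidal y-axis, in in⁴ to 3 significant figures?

I_y ≈ 0.769 in⁴

Split into non-overlapping primitives; take the origin at the lower-left of the bounding box.
Vertical leg: 0.8 × 4.2, A = 3.36 in², x = 0.4 in, Ī = 0.1792 in⁴.
Horizontal leg (remainder): 1 × 0.8, A = 0.8 in², x = 1.3 in, Ī = 0.066667 in⁴.
Centroid: x̄ = ΣA·x / ΣA = 0.57308 in.
Transfer each piece to the centroidal y-axis using Ī + A·d² with d = x − 0.57308:
  vertical leg: d = -0.17308 in → contributes +0.27985 in⁴
  horizontal leg (remainder): d = 0.72692 in → contributes +0.4894 in⁴
Total I = 0.76925 in⁴.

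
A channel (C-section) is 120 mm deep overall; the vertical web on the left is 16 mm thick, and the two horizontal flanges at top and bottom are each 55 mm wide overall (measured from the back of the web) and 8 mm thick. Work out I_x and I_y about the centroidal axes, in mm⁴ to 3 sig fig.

Decompose the section into non-overlapping parts with the origin at the bottom-left of its bounding rectangle.
Web: 16 × 120, A = 1 920 mm², y = 60 mm, Ī = 2 304 000 mm⁴.
Top flange (beyond web): 39 × 8, A = 312 mm², y = 116 mm, Ī = 1 664 mm⁴.
Bottom flange (beyond web): 39 × 8, A = 312 mm², y = 4 mm, Ī = 1 664 mm⁴.
By symmetry the centroid is at mid-height, ȳ = 60 mm.
Transfer each piece to the centroidal x-axis using Ī + A·d² with d = y − 60:
  web: d = 0 mm → contributes +2 304 000 mm⁴
  top flange (beyond web): d = 56 mm → contributes +980 096 mm⁴
  bottom flange (beyond web): d = -56 mm → contributes +980 096 mm⁴
Total I = 4 264 192 mm⁴.
For the y-axis: x̄ = 14.745 mm.
Repeating about the centroidal y-axis gives I_y = 476 203 mm⁴.

I_x ≈ 4.26 × 10⁶ mm⁴, I_y ≈ 4.76 × 10⁵ mm⁴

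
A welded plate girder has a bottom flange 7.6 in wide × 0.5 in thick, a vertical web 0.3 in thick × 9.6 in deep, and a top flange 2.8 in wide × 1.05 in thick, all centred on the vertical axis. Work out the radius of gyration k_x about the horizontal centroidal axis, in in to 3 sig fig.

k_x ≈ 4.58 in

Split into non-overlapping primitives; take the origin at the lower-left of the bounding box.
Bottom plate: 7.6 × 0.5, A = 3.8 in², y = 0.25 in, Ī = 0.079167 in⁴.
Web plate: 0.3 × 9.6, A = 2.88 in², y = 5.3 in, Ī = 22.118 in⁴.
Top plate: 2.8 × 1.05, A = 2.94 in², y = 10.625 in, Ī = 0.27011 in⁴.
Centroid: ȳ = ΣA·y / ΣA = 4.9326 in.
Transfer each piece to the horizontal centroidal axis using Ī + A·d² with d = y − 4.9326:
  bottom plate: d = -4.6826 in → contributes +83.4 in⁴
  web plate: d = 0.36741 in → contributes +22.507 in⁴
  top plate: d = 5.6924 in → contributes +95.537 in⁴
Total I = 201.44 in⁴.
Radius of gyration: k = √(I/A) = √(201.44 / 9.62) = 4.576 in.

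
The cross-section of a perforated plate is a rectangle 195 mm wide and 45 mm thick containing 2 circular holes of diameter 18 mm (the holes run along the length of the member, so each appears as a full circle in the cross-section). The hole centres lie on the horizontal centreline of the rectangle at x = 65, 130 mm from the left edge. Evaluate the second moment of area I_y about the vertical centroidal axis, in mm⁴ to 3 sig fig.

I_y ≈ 2.73 × 10⁷ mm⁴

Break the section into simple shapes (no overlaps), measuring from the bottom-left corner of the bounding box.
Plate: 195 × 45, A = 8 775 mm², x = 97.5 mm, Ī = 27 805 781 mm⁴.
Hole 1 (subtracted): ⌀18, A = 254.47 mm², x = 65 mm, Ī = 5 153 mm⁴.
Hole 2 (subtracted): ⌀18, A = 254.47 mm², x = 130 mm, Ī = 5 153 mm⁴.
By symmetry the centroid is at mid-width, x̄ = 97.5 mm.
Transfer each piece to the vertical centroidal axis using Ī + A·d² with d = x − 97.5:
  plate: d = 0 mm → contributes +27 805 781 mm⁴
  hole 1: d = -32.5 mm → contributes −273 936 mm⁴
  hole 2: d = 32.5 mm → contributes −273 936 mm⁴
Total I = 27 257 909 mm⁴.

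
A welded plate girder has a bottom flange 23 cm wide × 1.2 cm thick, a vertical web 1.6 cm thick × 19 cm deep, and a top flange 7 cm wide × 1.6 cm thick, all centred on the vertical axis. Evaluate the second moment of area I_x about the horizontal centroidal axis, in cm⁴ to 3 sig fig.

I_x ≈ 4540 cm⁴

Treat the section as a set of non-overlapping primitives; coordinates are from the bounding-box lower-left.
Bottom plate: 23 × 1.2, A = 27.6 cm², y = 0.6 cm, Ī = 3.312 cm⁴.
Web plate: 1.6 × 19, A = 30.4 cm², y = 10.7 cm, Ī = 914.53 cm⁴.
Top plate: 7 × 1.6, A = 11.2 cm², y = 21 cm, Ī = 2.3893 cm⁴.
Centroid: ȳ = ΣA·y / ΣA = 8.3387 cm.
Transfer each piece to the horizontal centroidal axis using Ī + A·d² with d = y − 8.3387:
  bottom plate: d = -7.7387 cm → contributes +1656.2 cm⁴
  web plate: d = 2.3613 cm → contributes +1 084 cm⁴
  top plate: d = 12.661 cm → contributes +1797.8 cm⁴
Total I = 4538.1 cm⁴.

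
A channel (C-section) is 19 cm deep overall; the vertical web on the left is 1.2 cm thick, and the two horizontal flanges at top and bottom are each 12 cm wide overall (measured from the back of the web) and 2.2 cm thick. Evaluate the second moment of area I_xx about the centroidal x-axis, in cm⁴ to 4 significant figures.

I_xx ≈ 4058 cm⁴

Break the section into simple shapes (no overlaps), measuring from the bottom-left corner of the bounding box.
Web: 1.2 × 19, A = 22.8 cm², y = 9.5 cm, Ī = 685.9 cm⁴.
Top flange (beyond web): 10.8 × 2.2, A = 23.76 cm², y = 17.9 cm, Ī = 9.5832 cm⁴.
Bottom flange (beyond web): 10.8 × 2.2, A = 23.76 cm², y = 1.1 cm, Ī = 9.5832 cm⁴.
By symmetry the centroid is at mid-height, ȳ = 9.5 cm.
Transfer each piece to the centroidal x-axis using Ī + A·d² with d = y − 9.5:
  web: d = 0 cm → contributes +685.9 cm⁴
  top flange (beyond web): d = 8.4 cm → contributes +1686.09 cm⁴
  bottom flange (beyond web): d = -8.4 cm → contributes +1686.09 cm⁴
Total I = 4058.08 cm⁴.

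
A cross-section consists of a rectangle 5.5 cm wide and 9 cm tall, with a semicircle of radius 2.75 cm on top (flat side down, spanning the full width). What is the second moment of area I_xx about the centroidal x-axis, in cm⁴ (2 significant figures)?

I_xx ≈ 650 cm⁴

Decompose the section into non-overlapping parts with the origin at the bottom-left of its bounding rectangle.
Rectangular body: 5.5 × 9, A = 49.5 cm², y = 4.5 cm, Ī = 334.1 cm⁴.
Semicircular cap: semicircle r = 2.75, A = 11.88 cm², y = 10.17 cm, Ī = 6.277 cm⁴.
Centroid: ȳ = ΣA·y / ΣA = 5.597 cm.
Transfer each piece to the centroidal x-axis using Ī + A·d² with d = y − 5.597:
  rectangular body: d = -1.097 cm → contributes +393.7 cm⁴
  semicircular cap: d = 4.57 cm → contributes +254.4 cm⁴
Total I = 648.1 cm⁴.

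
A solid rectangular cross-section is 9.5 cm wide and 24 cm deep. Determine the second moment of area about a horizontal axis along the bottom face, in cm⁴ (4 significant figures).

I_base ≈ 4.378 × 10⁴ cm⁴

The section: 9.5 × 24, A = 228 cm², y = 12 cm, Ī = 10 944 cm⁴.
Transfer it to the base of the section using Ī + A·d² with d = y − 0:
  the section: d = 12 cm → contributes +43 776 cm⁴
Total I = 43 776 cm⁴.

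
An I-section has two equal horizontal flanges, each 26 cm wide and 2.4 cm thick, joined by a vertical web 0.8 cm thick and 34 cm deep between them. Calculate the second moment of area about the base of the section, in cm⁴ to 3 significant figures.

I_base ≈ 1.01 × 10⁵ cm⁴

Treat the section as a set of non-overlapping primitives; coordinates are from the bounding-box lower-left.
Bottom flange: 26 × 2.4, A = 62.4 cm², y = 1.2 cm, Ī = 29.952 cm⁴.
Web: 0.8 × 34, A = 27.2 cm², y = 19.4 cm, Ī = 2620.3 cm⁴.
Top flange: 26 × 2.4, A = 62.4 cm², y = 37.6 cm, Ī = 29.952 cm⁴.
Transfer each piece to a horizontal axis along the bottom face using Ī + A·d² with d = y − 0:
  bottom flange: d = 1.2 cm → contributes +119.81 cm⁴
  web: d = 19.4 cm → contributes +12 857 cm⁴
  top flange: d = 37.6 cm → contributes +88 249 cm⁴
Total I = 101 226 cm⁴.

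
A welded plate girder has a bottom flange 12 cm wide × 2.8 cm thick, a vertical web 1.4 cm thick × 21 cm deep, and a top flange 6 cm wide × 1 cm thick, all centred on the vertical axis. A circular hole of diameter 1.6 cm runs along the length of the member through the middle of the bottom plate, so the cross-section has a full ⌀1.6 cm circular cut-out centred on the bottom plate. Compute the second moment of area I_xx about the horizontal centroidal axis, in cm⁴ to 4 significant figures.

I_xx ≈ 4868 cm⁴

Treat the section as a set of non-overlapping primitives; coordinates are from the bounding-box lower-left.
Bottom plate: 12 × 2.8, A = 33.6 cm², y = 1.4 cm, Ī = 21.952 cm⁴.
Web plate: 1.4 × 21, A = 29.4 cm², y = 13.3 cm, Ī = 1080.45 cm⁴.
Top plate: 6 × 1, A = 6 cm², y = 24.3 cm, Ī = 0.5 cm⁴.
Hole (subtracted): ⌀1.6, A = 2.01062 cm², y = 1.4 cm, Ī = 0.321699 cm⁴.
Centroid: ȳ = ΣA·y / ΣA = 8.67369 cm.
Transfer each piece to the horizontal centroidal axis using Ī + A·d² with d = y − 8.67369:
  bottom plate: d = -7.27369 cm → contributes +1799.61 cm⁴
  web plate: d = 4.62631 cm → contributes +1709.69 cm⁴
  top plate: d = 15.6263 cm → contributes +1465.59 cm⁴
  hole: d = -7.27369 cm → contributes −106.697 cm⁴
Total I = 4868.2 cm⁴.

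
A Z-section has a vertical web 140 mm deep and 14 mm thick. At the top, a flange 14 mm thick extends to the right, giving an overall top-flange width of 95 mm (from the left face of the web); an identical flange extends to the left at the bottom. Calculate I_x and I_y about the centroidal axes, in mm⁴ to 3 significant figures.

I_x ≈ 1.22 × 10⁷ mm⁴, I_y ≈ 6.39 × 10⁶ mm⁴

Decompose the section into non-overlapping parts with the origin at the bottom-left of its bounding rectangle.
Web: 14 × 140, A = 1 960 mm², y = 70 mm, Ī = 3 201 333 mm⁴.
Top flange (beyond web): 81 × 14, A = 1 134 mm², y = 133 mm, Ī = 18 522 mm⁴.
Bottom flange (beyond web): 81 × 14, A = 1 134 mm², y = 7 mm, Ī = 18 522 mm⁴.
Centroid: ȳ = ΣA·y / ΣA = 70 mm.
Transfer each piece to the centroidal x-axis using Ī + A·d² with d = y − 70:
  web: d = 0 mm → contributes +3 201 333 mm⁴
  top flange (beyond web): d = 63 mm → contributes +4 519 368 mm⁴
  bottom flange (beyond web): d = -63 mm → contributes +4 519 368 mm⁴
Total I = 12 240 069 mm⁴.
For the y-axis: x̄ = 88 mm.
Repeating about the centroidal y-axis gives I_y = 6 389 217 mm⁴.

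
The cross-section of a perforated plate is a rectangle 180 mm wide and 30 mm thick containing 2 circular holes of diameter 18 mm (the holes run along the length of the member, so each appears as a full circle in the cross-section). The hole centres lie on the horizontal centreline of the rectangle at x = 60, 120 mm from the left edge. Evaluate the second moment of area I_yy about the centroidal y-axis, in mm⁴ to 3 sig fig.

Treat the section as a set of non-overlapping primitives; coordinates are from the bounding-box lower-left.
Plate: 180 × 30, A = 5 400 mm², x = 90 mm, Ī = 14 580 000 mm⁴.
Hole 1 (subtracted): ⌀18, A = 254.47 mm², x = 60 mm, Ī = 5 153 mm⁴.
Hole 2 (subtracted): ⌀18, A = 254.47 mm², x = 120 mm, Ī = 5 153 mm⁴.
By symmetry the centroid is at mid-width, x̄ = 90 mm.
Transfer each piece to the centroidal y-axis using Ī + A·d² with d = x − 90:
  plate: d = 0 mm → contributes +14 580 000 mm⁴
  hole 1: d = -30 mm → contributes −234 175 mm⁴
  hole 2: d = 30 mm → contributes −234 175 mm⁴
Total I = 14 111 650 mm⁴.

I_yy ≈ 1.41 × 10⁷ mm⁴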